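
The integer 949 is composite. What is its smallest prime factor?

13

949 is odd.
Digit sum 22, not divisible by 3.
Ends in 9: not divisible by 5.
7: 949 = 7·135 + 4
11: 949 = 11·86 + 3
13: 949 = 13·73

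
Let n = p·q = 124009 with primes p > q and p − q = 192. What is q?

269

Since p = q + 192, we have 124009 = q(q + 192), so q² + 192q − 124009 = 0.
Discriminant: 192² + 4·124009 = 36864 + 496036 = 532900; √532900 = 730.
q = (−192 + 730)/2 = 269, and p = q + 192 = 461.
Check: 269 · 461 = 124009.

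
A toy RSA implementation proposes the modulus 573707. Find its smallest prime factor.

29

573707 is odd.
Digit sum 29, not divisible by 3.
Ends in 7: not divisible by 5.
7: 573707 = 7·81958 + 1
11: 573707 = 11·52155 + 2
13: 573707 = 13·44131 + 4
17: 573707 = 17·33747 + 8
19: 573707 = 19·30195 + 2
23: 573707 = 23·24943 + 18
29: 573707 = 29·19783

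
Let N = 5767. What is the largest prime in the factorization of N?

5767 = 73 · 79
79 is prime.
So 5767 = 73 · 79; the largest prime factor is 79.

79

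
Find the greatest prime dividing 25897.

25897 = 19 · 1363
1363 = 29 · 47
47 is prime.
So 25897 = 19 · 29 · 47; the largest prime factor is 47.

47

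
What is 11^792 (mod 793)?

11^1 ≡ 11 (mod 793)
11^2 ≡ 11^2 = 121 ≡ 121 (mod 793)
11^4 ≡ 121^2 = 14641 ≡ 367 (mod 793)
11^8 ≡ 367^2 = 134689 ≡ 672 (mod 793)
11^16 ≡ 672^2 = 451584 ≡ 367 (mod 793)
11^32 ≡ 367^2 = 134689 ≡ 672 (mod 793)
11^64 ≡ 672^2 = 451584 ≡ 367 (mod 793)
11^128 ≡ 367^2 = 134689 ≡ 672 (mod 793)
11^256 ≡ 672^2 = 451584 ≡ 367 (mod 793)
11^512 ≡ 367^2 = 134689 ≡ 672 (mod 793)
792 = 512 + 256 + 16 + 8 in binary powers of 2.
So 11^792 ≡ 672 · 367 · 367 · 672 ≡ 1 (mod 793).
Since the result is 1, base 11 gives no evidence that 793 is composite.

1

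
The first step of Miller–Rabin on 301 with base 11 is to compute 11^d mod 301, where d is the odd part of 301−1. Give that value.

274

301 − 1 = 300 = 2^2 · 75, so d = 75.
11^1 ≡ 11 (mod 301)
11^2 ≡ 11^2 = 121 ≡ 121 (mod 301)
11^4 ≡ 121^2 = 14641 ≡ 193 (mod 301)
11^8 ≡ 193^2 = 37249 ≡ 226 (mod 301)
11^16 ≡ 226^2 = 51076 ≡ 207 (mod 301)
11^32 ≡ 207^2 = 42849 ≡ 107 (mod 301)
11^64 ≡ 107^2 = 11449 ≡ 11 (mod 301)
75 = 64 + 8 + 2 + 1 in binary powers of 2.
So 11^75 ≡ 11 · 226 · 121 · 11 ≡ 274 (mod 301).
Squaring chain: 274 → 127; never reaches −1, so base 11 is a Miller–Rabin witness that 301 is composite.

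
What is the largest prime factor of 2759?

2759 = 31 · 89
89 is prime.
So 2759 = 31 · 89; the largest prime factor is 89.

89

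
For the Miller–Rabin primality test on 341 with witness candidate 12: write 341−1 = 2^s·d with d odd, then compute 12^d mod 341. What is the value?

341 − 1 = 340 = 2^2 · 85, so d = 85.
12^1 ≡ 12 (mod 341)
12^2 ≡ 12^2 = 144 ≡ 144 (mod 341)
12^4 ≡ 144^2 = 20736 ≡ 276 (mod 341)
12^8 ≡ 276^2 = 76176 ≡ 133 (mod 341)
12^16 ≡ 133^2 = 17689 ≡ 298 (mod 341)
12^32 ≡ 298^2 = 88804 ≡ 144 (mod 341)
12^64 ≡ 144^2 = 20736 ≡ 276 (mod 341)
85 = 64 + 16 + 4 + 1 in binary powers of 2.
So 12^85 ≡ 276 · 298 · 276 · 12 ≡ 254 (mod 341).
Squaring chain: 254 → 67; never reaches −1, so base 12 is a Miller–Rabin witness that 341 is composite.

254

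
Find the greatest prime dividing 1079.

1079 = 13 · 83
83 is prime.
So 1079 = 13 · 83; the largest prime factor is 83.

83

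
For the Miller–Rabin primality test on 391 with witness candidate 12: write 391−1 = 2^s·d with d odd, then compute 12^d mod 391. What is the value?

215

391 − 1 = 390 = 2^1 · 195, so d = 195.
12^1 ≡ 12 (mod 391)
12^2 ≡ 12^2 = 144 ≡ 144 (mod 391)
12^4 ≡ 144^2 = 20736 ≡ 13 (mod 391)
12^8 ≡ 13^2 = 169 ≡ 169 (mod 391)
12^16 ≡ 169^2 = 28561 ≡ 18 (mod 391)
12^32 ≡ 18^2 = 324 ≡ 324 (mod 391)
12^64 ≡ 324^2 = 104976 ≡ 188 (mod 391)
12^128 ≡ 188^2 = 35344 ≡ 154 (mod 391)
195 = 128 + 64 + 2 + 1 in binary powers of 2.
So 12^195 ≡ 154 · 188 · 144 · 12 ≡ 215 (mod 391).
Squaring chain: 215; never reaches −1, so base 12 is a Miller–Rabin witness that 391 is composite.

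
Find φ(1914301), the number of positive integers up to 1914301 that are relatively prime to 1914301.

Factor: 1914301 = 89 · 137 · 157.
φ(1914301) = (89−1) · (137−1) · (157−1) = 88 · 136 · 156 = 1867008.

1867008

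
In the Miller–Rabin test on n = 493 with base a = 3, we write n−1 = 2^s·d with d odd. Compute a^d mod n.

493 − 1 = 492 = 2^2 · 123, so d = 123.
3^1 ≡ 3 (mod 493)
3^2 ≡ 3^2 = 9 ≡ 9 (mod 493)
3^4 ≡ 9^2 = 81 ≡ 81 (mod 493)
3^8 ≡ 81^2 = 6561 ≡ 152 (mod 493)
3^16 ≡ 152^2 = 23104 ≡ 426 (mod 493)
3^32 ≡ 426^2 = 181476 ≡ 52 (mod 493)
3^64 ≡ 52^2 = 2704 ≡ 239 (mod 493)
123 = 64 + 32 + 16 + 8 + 2 + 1 in binary powers of 2.
So 3^123 ≡ 239 · 52 · 426 · 152 · 9 · 3 ≡ 160 (mod 493).
Squaring chain: 160 → 457; never reaches −1, so base 3 is a Miller–Rabin witness that 493 is composite.

160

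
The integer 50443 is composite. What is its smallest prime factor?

73

50443 is odd.
Digit sum 16, not divisible by 3.
Ends in 3: not divisible by 5.
7: 50443 = 7·7206 + 1
11: 50443 = 11·4585 + 8
13: 50443 = 13·3880 + 3
17: 50443 = 17·2967 + 4
19: 50443 = 19·2654 + 17
23: 50443 = 23·2193 + 4
29: 50443 = 29·1739 + 12
31: 50443 = 31·1627 + 6
37: 50443 = 37·1363 + 12
41: 50443 = 41·1230 + 13
43: 50443 = 43·1173 + 4
47: 50443 = 47·1073 + 12
53: 50443 = 53·951 + 40
59: 50443 = 59·854 + 57
61: 50443 = 61·826 + 57
67: 50443 = 67·752 + 59
71: 50443 = 71·710 + 33
73: 50443 = 73·691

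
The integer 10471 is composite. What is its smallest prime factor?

37

10471 is odd.
Digit sum 13, not divisible by 3.
Ends in 1: not divisible by 5.
7: 10471 = 7·1495 + 6
11: 10471 = 11·951 + 10
13: 10471 = 13·805 + 6
17: 10471 = 17·615 + 16
19: 10471 = 19·551 + 2
23: 10471 = 23·455 + 6
29: 10471 = 29·361 + 2
31: 10471 = 31·337 + 24
37: 10471 = 37·283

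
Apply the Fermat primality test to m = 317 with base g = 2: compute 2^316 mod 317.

2^1 ≡ 2 (mod 317)
2^2 ≡ 2^2 = 4 ≡ 4 (mod 317)
2^4 ≡ 4^2 = 16 ≡ 16 (mod 317)
2^8 ≡ 16^2 = 256 ≡ 256 (mod 317)
2^16 ≡ 256^2 = 65536 ≡ 234 (mod 317)
2^32 ≡ 234^2 = 54756 ≡ 232 (mod 317)
2^64 ≡ 232^2 = 53824 ≡ 251 (mod 317)
2^128 ≡ 251^2 = 63001 ≡ 235 (mod 317)
2^256 ≡ 235^2 = 55225 ≡ 67 (mod 317)
316 = 256 + 32 + 16 + 8 + 4 in binary powers of 2.
So 2^316 ≡ 67 · 232 · 234 · 256 · 16 ≡ 1 (mod 317).
Since the result is 1, base 2 gives no evidence that 317 is composite.

1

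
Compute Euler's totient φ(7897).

7696

Factor: 7897 = 53 · 149.
φ(7897) = (53−1) · (149−1) = 52 · 148 = 7696.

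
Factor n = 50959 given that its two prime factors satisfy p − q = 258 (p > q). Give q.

Since p = q + 258, we have 50959 = q(q + 258), so q² + 258q − 50959 = 0.
Discriminant: 258² + 4·50959 = 66564 + 203836 = 270400; √270400 = 520.
q = (−258 + 520)/2 = 131, and p = q + 258 = 389.
Check: 131 · 389 = 50959.

131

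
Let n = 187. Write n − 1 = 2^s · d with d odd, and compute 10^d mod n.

187 − 1 = 186 = 2^1 · 93, so d = 93.
10^1 ≡ 10 (mod 187)
10^2 ≡ 10^2 = 100 ≡ 100 (mod 187)
10^4 ≡ 100^2 = 10000 ≡ 89 (mod 187)
10^8 ≡ 89^2 = 7921 ≡ 67 (mod 187)
10^16 ≡ 67^2 = 4489 ≡ 1 (mod 187)
10^32 ≡ 1^2 = 1 ≡ 1 (mod 187)
10^64 ≡ 1^2 = 1 ≡ 1 (mod 187)
93 = 64 + 16 + 8 + 4 + 1 in binary powers of 2.
So 10^93 ≡ 1 · 1 · 67 · 89 · 10 ≡ 164 (mod 187).
Squaring chain: 164; never reaches −1, so base 10 is a Miller–Rabin witness that 187 is composite.

164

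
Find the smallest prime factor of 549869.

29

549869 is odd.
Digit sum 41, not divisible by 3.
Ends in 9: not divisible by 5.
7: 549869 = 7·78552 + 5
11: 549869 = 11·49988 + 1
13: 549869 = 13·42297 + 8
17: 549869 = 17·32345 + 4
19: 549869 = 19·28940 + 9
23: 549869 = 23·23907 + 8
29: 549869 = 29·18961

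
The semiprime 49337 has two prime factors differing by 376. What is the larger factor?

479

Since p = q + 376, we have 49337 = q(q + 376), so q² + 376q − 49337 = 0.
Discriminant: 376² + 4·49337 = 141376 + 197348 = 338724; √338724 = 582.
q = (−376 + 582)/2 = 103, and p = q + 376 = 479.
Check: 103 · 479 = 49337.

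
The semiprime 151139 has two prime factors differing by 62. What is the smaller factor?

Since p = q + 62, we have 151139 = q(q + 62), so q² + 62q − 151139 = 0.
Discriminant: 62² + 4·151139 = 3844 + 604556 = 608400; √608400 = 780.
q = (−62 + 780)/2 = 359, and p = q + 62 = 421.
Check: 359 · 421 = 151139.

359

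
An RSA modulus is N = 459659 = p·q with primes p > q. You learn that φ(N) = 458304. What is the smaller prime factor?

φ(n) = (p−1)(q−1) = n − (p+q) + 1, so p + q = 459659 − 458304 + 1 = 1356.
p and q are the roots of t² − 1356t + 459659 = 0.
Discriminant: 1356² − 4·459659 = 1838736 − 1838636 = 100; √100 = 10.
q = (1356 − 10)/2 = 673, p = (1356 + 10)/2 = 683.
Check: 673 · 683 = 459659.

673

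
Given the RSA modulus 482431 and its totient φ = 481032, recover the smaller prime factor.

φ(n) = (p−1)(q−1) = n − (p+q) + 1, so p + q = 482431 − 481032 + 1 = 1400.
p and q are the roots of t² − 1400t + 482431 = 0.
Discriminant: 1400² − 4·482431 = 1960000 − 1929724 = 30276; √30276 = 174.
q = (1400 − 174)/2 = 613, p = (1400 + 174)/2 = 787.
Check: 613 · 787 = 482431.

613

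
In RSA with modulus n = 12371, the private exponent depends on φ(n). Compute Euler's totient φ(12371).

12144

Factor: 12371 = 89 · 139.
φ(12371) = (89−1) · (139−1) = 88 · 138 = 12144.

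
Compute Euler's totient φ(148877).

146068

Factor: 148877 = 53^3.
φ(148877) = 53^2·(53−1) = 146068.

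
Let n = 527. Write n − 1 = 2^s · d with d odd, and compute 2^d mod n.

349

527 − 1 = 526 = 2^1 · 263, so d = 263.
2^1 ≡ 2 (mod 527)
2^2 ≡ 2^2 = 4 ≡ 4 (mod 527)
2^4 ≡ 4^2 = 16 ≡ 16 (mod 527)
2^8 ≡ 16^2 = 256 ≡ 256 (mod 527)
2^16 ≡ 256^2 = 65536 ≡ 188 (mod 527)
2^32 ≡ 188^2 = 35344 ≡ 35 (mod 527)
2^64 ≡ 35^2 = 1225 ≡ 171 (mod 527)
2^128 ≡ 171^2 = 29241 ≡ 256 (mod 527)
2^256 ≡ 256^2 = 65536 ≡ 188 (mod 527)
263 = 256 + 4 + 2 + 1 in binary powers of 2.
So 2^263 ≡ 188 · 16 · 4 · 2 ≡ 349 (mod 527).
Squaring chain: 349; never reaches −1, so base 2 is a Miller–Rabin witness that 527 is composite.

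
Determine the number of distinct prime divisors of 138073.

3

138073 = 13^2 · 817
817 = 19 · 43
138073 = 13^2 · 19 · 43, which has 3 distinct prime factors.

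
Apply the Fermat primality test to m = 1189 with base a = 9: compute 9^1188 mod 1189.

575

9^1 ≡ 9 (mod 1189)
9^2 ≡ 9^2 = 81 ≡ 81 (mod 1189)
9^4 ≡ 81^2 = 6561 ≡ 616 (mod 1189)
9^8 ≡ 616^2 = 379456 ≡ 165 (mod 1189)
9^16 ≡ 165^2 = 27225 ≡ 1067 (mod 1189)
9^32 ≡ 1067^2 = 1138489 ≡ 616 (mod 1189)
9^64 ≡ 616^2 = 379456 ≡ 165 (mod 1189)
9^128 ≡ 165^2 = 27225 ≡ 1067 (mod 1189)
9^256 ≡ 1067^2 = 1138489 ≡ 616 (mod 1189)
9^512 ≡ 616^2 = 379456 ≡ 165 (mod 1189)
9^1024 ≡ 165^2 = 27225 ≡ 1067 (mod 1189)
1188 = 1024 + 128 + 32 + 4 in binary powers of 2.
So 9^1188 ≡ 1067 · 1067 · 616 · 616 ≡ 575 (mod 1189).
Since 575 ≠ 1, base 9 is a Fermat witness: 1189 is composite.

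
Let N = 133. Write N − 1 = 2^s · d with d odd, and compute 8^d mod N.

133 − 1 = 132 = 2^2 · 33, so d = 33.
8^1 ≡ 8 (mod 133)
8^2 ≡ 8^2 = 64 ≡ 64 (mod 133)
8^4 ≡ 64^2 = 4096 ≡ 106 (mod 133)
8^8 ≡ 106^2 = 11236 ≡ 64 (mod 133)
8^16 ≡ 64^2 = 4096 ≡ 106 (mod 133)
8^32 ≡ 106^2 = 11236 ≡ 64 (mod 133)
33 = 32 + 1 in binary powers of 2.
So 8^33 ≡ 64 · 8 ≡ 113 (mod 133).
Squaring chain: 113 → 1; never reaches −1, so base 8 is a Miller–Rabin witness that 133 is composite.

113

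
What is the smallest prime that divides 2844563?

2844563 is odd.
Digit sum 32, not divisible by 3.
Ends in 3: not divisible by 5.
7: 2844563 = 7·406366 + 1
11: 2844563 = 11·258596 + 7
13: 2844563 = 13·218812 + 7
17: 2844563 = 17·167327 + 4
19: 2844563 = 19·149713 + 16
23: 2844563 = 23·123676 + 15
29: 2844563 = 29·98088 + 11
31: 2844563 = 31·91760 + 3
37: 2844563 = 37·76880 + 3
41: 2844563 = 41·69379 + 24
43: 2844563 = 43·66152 + 27
47: 2844563 = 47·60522 + 29
53: 2844563 = 53·53671

53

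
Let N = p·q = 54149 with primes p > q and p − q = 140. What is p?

313

Since p = q + 140, we have 54149 = q(q + 140), so q² + 140q − 54149 = 0.
Discriminant: 140² + 4·54149 = 19600 + 216596 = 236196; √236196 = 486.
q = (−140 + 486)/2 = 173, and p = q + 140 = 313.
Check: 173 · 313 = 54149.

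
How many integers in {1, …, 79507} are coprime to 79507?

Factor: 79507 = 43^3.
φ(79507) = 43^2·(43−1) = 77658.

77658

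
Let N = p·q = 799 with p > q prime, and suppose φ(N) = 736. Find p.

φ(n) = (p−1)(q−1) = n − (p+q) + 1, so p + q = 799 − 736 + 1 = 64.
p and q are the roots of t² − 64t + 799 = 0.
Discriminant: 64² − 4·799 = 4096 − 3196 = 900; √900 = 30.
q = (64 − 30)/2 = 17, p = (64 + 30)/2 = 47.
Check: 17 · 47 = 799.

47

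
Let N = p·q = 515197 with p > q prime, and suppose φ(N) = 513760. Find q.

677

φ(n) = (p−1)(q−1) = n − (p+q) + 1, so p + q = 515197 − 513760 + 1 = 1438.
p and q are the roots of t² − 1438t + 515197 = 0.
Discriminant: 1438² − 4·515197 = 2067844 − 2060788 = 7056; √7056 = 84.
q = (1438 − 84)/2 = 677, p = (1438 + 84)/2 = 761.
Check: 677 · 761 = 515197.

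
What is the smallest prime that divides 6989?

29

6989 is odd.
Digit sum 32, not divisible by 3.
Ends in 9: not divisible by 5.
7: 6989 = 7·998 + 3
11: 6989 = 11·635 + 4
13: 6989 = 13·537 + 8
17: 6989 = 17·411 + 2
19: 6989 = 19·367 + 16
23: 6989 = 23·303 + 20
29: 6989 = 29·241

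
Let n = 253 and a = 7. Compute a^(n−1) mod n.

82

7^1 ≡ 7 (mod 253)
7^2 ≡ 7^2 = 49 ≡ 49 (mod 253)
7^4 ≡ 49^2 = 2401 ≡ 124 (mod 253)
7^8 ≡ 124^2 = 15376 ≡ 196 (mod 253)
7^16 ≡ 196^2 = 38416 ≡ 213 (mod 253)
7^32 ≡ 213^2 = 45369 ≡ 82 (mod 253)
7^64 ≡ 82^2 = 6724 ≡ 146 (mod 253)
7^128 ≡ 146^2 = 21316 ≡ 64 (mod 253)
252 = 128 + 64 + 32 + 16 + 8 + 4 in binary powers of 2.
So 7^252 ≡ 64 · 146 · 82 · 213 · 196 · 124 ≡ 82 (mod 253).
Since 82 ≠ 1, base 7 is a Fermat witness: 253 is composite.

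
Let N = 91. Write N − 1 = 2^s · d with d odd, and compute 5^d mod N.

91 − 1 = 90 = 2^1 · 45, so d = 45.
5^1 ≡ 5 (mod 91)
5^2 ≡ 5^2 = 25 ≡ 25 (mod 91)
5^4 ≡ 25^2 = 625 ≡ 79 (mod 91)
5^8 ≡ 79^2 = 6241 ≡ 53 (mod 91)
5^16 ≡ 53^2 = 2809 ≡ 79 (mod 91)
5^32 ≡ 79^2 = 6241 ≡ 53 (mod 91)
45 = 32 + 8 + 4 + 1 in binary powers of 2.
So 5^45 ≡ 53 · 53 · 79 · 5 ≡ 83 (mod 91).
Squaring chain: 83; never reaches −1, so base 5 is a Miller–Rabin witness that 91 is composite.

83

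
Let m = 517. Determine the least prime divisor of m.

11

517 is odd.
Digit sum 13, not divisible by 3.
Ends in 7: not divisible by 5.
7: 517 = 7·73 + 6
11: 517 = 11·47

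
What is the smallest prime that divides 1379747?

23

1379747 is odd.
Digit sum 38, not divisible by 3.
Ends in 7: not divisible by 5.
7: 1379747 = 7·197106 + 5
11: 1379747 = 11·125431 + 6
13: 1379747 = 13·106134 + 5
17: 1379747 = 17·81161 + 10
19: 1379747 = 19·72618 + 5
23: 1379747 = 23·59989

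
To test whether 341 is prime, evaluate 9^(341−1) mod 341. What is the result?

67

9^1 ≡ 9 (mod 341)
9^2 ≡ 9^2 = 81 ≡ 81 (mod 341)
9^4 ≡ 81^2 = 6561 ≡ 82 (mod 341)
9^8 ≡ 82^2 = 6724 ≡ 245 (mod 341)
9^16 ≡ 245^2 = 60025 ≡ 9 (mod 341)
9^32 ≡ 9^2 = 81 ≡ 81 (mod 341)
9^64 ≡ 81^2 = 6561 ≡ 82 (mod 341)
9^128 ≡ 82^2 = 6724 ≡ 245 (mod 341)
9^256 ≡ 245^2 = 60025 ≡ 9 (mod 341)
340 = 256 + 64 + 16 + 4 in binary powers of 2.
So 9^340 ≡ 9 · 82 · 9 · 82 ≡ 67 (mod 341).
Since 67 ≠ 1, base 9 is a Fermat witness: 341 is composite.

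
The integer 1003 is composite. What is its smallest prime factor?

17

1003 is odd.
Digit sum 4, not divisible by 3.
Ends in 3: not divisible by 5.
7: 1003 = 7·143 + 2
11: 1003 = 11·91 + 2
13: 1003 = 13·77 + 2
17: 1003 = 17·59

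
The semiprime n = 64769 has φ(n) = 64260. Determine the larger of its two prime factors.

271

φ(n) = (p−1)(q−1) = n − (p+q) + 1, so p + q = 64769 − 64260 + 1 = 510.
p and q are the roots of t² − 510t + 64769 = 0.
Discriminant: 510² − 4·64769 = 260100 − 259076 = 1024; √1024 = 32.
q = (510 − 32)/2 = 239, p = (510 + 32)/2 = 271.
Check: 239 · 271 = 64769.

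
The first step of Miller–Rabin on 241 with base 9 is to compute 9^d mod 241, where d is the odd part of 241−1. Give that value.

241 − 1 = 240 = 2^4 · 15, so d = 15.
9^1 ≡ 9 (mod 241)
9^2 ≡ 9^2 = 81 ≡ 81 (mod 241)
9^4 ≡ 81^2 = 6561 ≡ 54 (mod 241)
9^8 ≡ 54^2 = 2916 ≡ 24 (mod 241)
15 = 8 + 4 + 2 + 1 in binary powers of 2.
So 9^15 ≡ 24 · 54 · 81 · 9 ≡ 64 (mod 241).
Squaring chain: 64 → 240 → 1 → 1; reaches −1, so base 9 does not prove 241 composite.

64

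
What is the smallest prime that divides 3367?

7

3367 is odd.
Digit sum 19, not divisible by 3.
Ends in 7: not divisible by 5.
7: 3367 = 7·481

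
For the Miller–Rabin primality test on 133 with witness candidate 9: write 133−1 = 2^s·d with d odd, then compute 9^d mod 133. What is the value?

133 − 1 = 132 = 2^2 · 33, so d = 33.
9^1 ≡ 9 (mod 133)
9^2 ≡ 9^2 = 81 ≡ 81 (mod 133)
9^4 ≡ 81^2 = 6561 ≡ 44 (mod 133)
9^8 ≡ 44^2 = 1936 ≡ 74 (mod 133)
9^16 ≡ 74^2 = 5476 ≡ 23 (mod 133)
9^32 ≡ 23^2 = 529 ≡ 130 (mod 133)
33 = 32 + 1 in binary powers of 2.
So 9^33 ≡ 130 · 9 ≡ 106 (mod 133).
Squaring chain: 106 → 64; never reaches −1, so base 9 is a Miller–Rabin witness that 133 is composite.

106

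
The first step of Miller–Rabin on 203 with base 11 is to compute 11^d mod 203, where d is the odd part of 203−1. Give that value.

203 − 1 = 202 = 2^1 · 101, so d = 101.
11^1 ≡ 11 (mod 203)
11^2 ≡ 11^2 = 121 ≡ 121 (mod 203)
11^4 ≡ 121^2 = 14641 ≡ 25 (mod 203)
11^8 ≡ 25^2 = 625 ≡ 16 (mod 203)
11^16 ≡ 16^2 = 256 ≡ 53 (mod 203)
11^32 ≡ 53^2 = 2809 ≡ 170 (mod 203)
11^64 ≡ 170^2 = 28900 ≡ 74 (mod 203)
101 = 64 + 32 + 4 + 1 in binary powers of 2.
So 11^101 ≡ 74 · 170 · 25 · 11 ≡ 177 (mod 203).
Squaring chain: 177; never reaches −1, so base 11 is a Miller–Rabin witness that 203 is composite.

177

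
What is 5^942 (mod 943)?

5^1 ≡ 5 (mod 943)
5^2 ≡ 5^2 = 25 ≡ 25 (mod 943)
5^4 ≡ 25^2 = 625 ≡ 625 (mod 943)
5^8 ≡ 625^2 = 390625 ≡ 223 (mod 943)
5^16 ≡ 223^2 = 49729 ≡ 693 (mod 943)
5^32 ≡ 693^2 = 480249 ≡ 262 (mod 943)
5^64 ≡ 262^2 = 68644 ≡ 748 (mod 943)
5^128 ≡ 748^2 = 559504 ≡ 305 (mod 943)
5^256 ≡ 305^2 = 93025 ≡ 611 (mod 943)
5^512 ≡ 611^2 = 373321 ≡ 836 (mod 943)
942 = 512 + 256 + 128 + 32 + 8 + 4 + 2 in binary powers of 2.
So 5^942 ≡ 836 · 611 · 305 · 262 · 223 · 625 · 25 ≡ 558 (mod 943).
Since 558 ≠ 1, base 5 is a Fermat witness: 943 is composite.

558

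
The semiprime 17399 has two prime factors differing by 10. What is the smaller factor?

Since p = q + 10, we have 17399 = q(q + 10), so q² + 10q − 17399 = 0.
Discriminant: 10² + 4·17399 = 100 + 69596 = 69696; √69696 = 264.
q = (−10 + 264)/2 = 127, and p = q + 10 = 137.
Check: 127 · 137 = 17399.

127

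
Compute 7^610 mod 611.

7^1 ≡ 7 (mod 611)
7^2 ≡ 7^2 = 49 ≡ 49 (mod 611)
7^4 ≡ 49^2 = 2401 ≡ 568 (mod 611)
7^8 ≡ 568^2 = 322624 ≡ 16 (mod 611)
7^16 ≡ 16^2 = 256 ≡ 256 (mod 611)
7^32 ≡ 256^2 = 65536 ≡ 159 (mod 611)
7^64 ≡ 159^2 = 25281 ≡ 230 (mod 611)
7^128 ≡ 230^2 = 52900 ≡ 354 (mod 611)
7^256 ≡ 354^2 = 125316 ≡ 61 (mod 611)
7^512 ≡ 61^2 = 3721 ≡ 55 (mod 611)
610 = 512 + 64 + 32 + 2 in binary powers of 2.
So 7^610 ≡ 55 · 230 · 159 · 49 ≡ 17 (mod 611).
Since 17 ≠ 1, base 7 is a Fermat witness: 611 is composite.

17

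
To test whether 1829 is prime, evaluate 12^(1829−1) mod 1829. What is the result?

1192

12^1 ≡ 12 (mod 1829)
12^2 ≡ 12^2 = 144 ≡ 144 (mod 1829)
12^4 ≡ 144^2 = 20736 ≡ 617 (mod 1829)
12^8 ≡ 617^2 = 380689 ≡ 257 (mod 1829)
12^16 ≡ 257^2 = 66049 ≡ 205 (mod 1829)
12^32 ≡ 205^2 = 42025 ≡ 1787 (mod 1829)
12^64 ≡ 1787^2 = 3193369 ≡ 1764 (mod 1829)
12^128 ≡ 1764^2 = 3111696 ≡ 567 (mod 1829)
12^256 ≡ 567^2 = 321489 ≡ 1414 (mod 1829)
12^512 ≡ 1414^2 = 1999396 ≡ 299 (mod 1829)
12^1024 ≡ 299^2 = 89401 ≡ 1609 (mod 1829)
1828 = 1024 + 512 + 256 + 32 + 4 in binary powers of 2.
So 12^1828 ≡ 1609 · 299 · 1414 · 1787 · 617 ≡ 1192 (mod 1829).
Since 1192 ≠ 1, base 12 is a Fermat witness: 1829 is composite.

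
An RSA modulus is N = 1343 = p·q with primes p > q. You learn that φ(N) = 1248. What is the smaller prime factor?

17

φ(n) = (p−1)(q−1) = n − (p+q) + 1, so p + q = 1343 − 1248 + 1 = 96.
p and q are the roots of t² − 96t + 1343 = 0.
Discriminant: 96² − 4·1343 = 9216 − 5372 = 3844; √3844 = 62.
q = (96 − 62)/2 = 17, p = (96 + 62)/2 = 79.
Check: 17 · 79 = 1343.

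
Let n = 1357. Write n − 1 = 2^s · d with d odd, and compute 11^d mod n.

1357 − 1 = 1356 = 2^2 · 339, so d = 339.
11^1 ≡ 11 (mod 1357)
11^2 ≡ 11^2 = 121 ≡ 121 (mod 1357)
11^4 ≡ 121^2 = 14641 ≡ 1071 (mod 1357)
11^8 ≡ 1071^2 = 1147041 ≡ 376 (mod 1357)
11^16 ≡ 376^2 = 141376 ≡ 248 (mod 1357)
11^32 ≡ 248^2 = 61504 ≡ 439 (mod 1357)
11^64 ≡ 439^2 = 192721 ≡ 27 (mod 1357)
11^128 ≡ 27^2 = 729 ≡ 729 (mod 1357)
11^256 ≡ 729^2 = 531441 ≡ 854 (mod 1357)
339 = 256 + 64 + 16 + 2 + 1 in binary powers of 2.
So 11^339 ≡ 854 · 27 · 248 · 121 · 11 ≡ 364 (mod 1357).
Squaring chain: 364 → 867; never reaches −1, so base 11 is a Miller–Rabin witness that 1357 is composite.

364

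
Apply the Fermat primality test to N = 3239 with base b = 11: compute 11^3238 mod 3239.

3013

11^1 ≡ 11 (mod 3239)
11^2 ≡ 11^2 = 121 ≡ 121 (mod 3239)
11^4 ≡ 121^2 = 14641 ≡ 1685 (mod 3239)
11^8 ≡ 1685^2 = 2839225 ≡ 1861 (mod 3239)
11^16 ≡ 1861^2 = 3463321 ≡ 830 (mod 3239)
11^32 ≡ 830^2 = 688900 ≡ 2232 (mod 3239)
11^64 ≡ 2232^2 = 4981824 ≡ 242 (mod 3239)
11^128 ≡ 242^2 = 58564 ≡ 262 (mod 3239)
11^256 ≡ 262^2 = 68644 ≡ 625 (mod 3239)
11^512 ≡ 625^2 = 390625 ≡ 1945 (mod 3239)
11^1024 ≡ 1945^2 = 3783025 ≡ 3112 (mod 3239)
11^2048 ≡ 3112^2 = 9684544 ≡ 3173 (mod 3239)
3238 = 2048 + 1024 + 128 + 32 + 4 + 2 in binary powers of 2.
So 11^3238 ≡ 3173 · 3112 · 262 · 2232 · 1685 · 121 ≡ 3013 (mod 3239).
Since 3013 ≠ 1, base 11 is a Fermat witness: 3239 is composite.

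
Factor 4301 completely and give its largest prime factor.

23

4301 = 11 · 391
391 = 17 · 23
23 is prime.
So 4301 = 11 · 17 · 23; the largest prime factor is 23.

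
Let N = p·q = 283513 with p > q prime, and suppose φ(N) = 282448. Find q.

509

φ(n) = (p−1)(q−1) = n − (p+q) + 1, so p + q = 283513 − 282448 + 1 = 1066.
p and q are the roots of t² − 1066t + 283513 = 0.
Discriminant: 1066² − 4·283513 = 1136356 − 1134052 = 2304; √2304 = 48.
q = (1066 − 48)/2 = 509, p = (1066 + 48)/2 = 557.
Check: 509 · 557 = 283513.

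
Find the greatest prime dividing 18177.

83

18177 = 3 · 6059
6059 = 73 · 83
83 is prime.
So 18177 = 3 · 73 · 83; the largest prime factor is 83.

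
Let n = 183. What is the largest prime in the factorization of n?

183 = 3 · 61
61 is prime.
So 183 = 3 · 61; the largest prime factor is 61.

61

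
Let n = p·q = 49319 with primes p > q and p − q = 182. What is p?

Since p = q + 182, we have 49319 = q(q + 182), so q² + 182q − 49319 = 0.
Discriminant: 182² + 4·49319 = 33124 + 197276 = 230400; √230400 = 480.
q = (−182 + 480)/2 = 149, and p = q + 182 = 331.
Check: 149 · 331 = 49319.

331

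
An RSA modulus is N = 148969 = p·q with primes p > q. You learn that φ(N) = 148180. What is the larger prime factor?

φ(n) = (p−1)(q−1) = n − (p+q) + 1, so p + q = 148969 − 148180 + 1 = 790.
p and q are the roots of t² − 790t + 148969 = 0.
Discriminant: 790² − 4·148969 = 624100 − 595876 = 28224; √28224 = 168.
q = (790 − 168)/2 = 311, p = (790 + 168)/2 = 479.
Check: 311 · 479 = 148969.

479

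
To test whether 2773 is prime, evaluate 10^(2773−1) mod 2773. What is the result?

1113

10^1 ≡ 10 (mod 2773)
10^2 ≡ 10^2 = 100 ≡ 100 (mod 2773)
10^4 ≡ 100^2 = 10000 ≡ 1681 (mod 2773)
10^8 ≡ 1681^2 = 2825761 ≡ 74 (mod 2773)
10^16 ≡ 74^2 = 5476 ≡ 2703 (mod 2773)
10^32 ≡ 2703^2 = 7306209 ≡ 2127 (mod 2773)
10^64 ≡ 2127^2 = 4524129 ≡ 1366 (mod 2773)
10^128 ≡ 1366^2 = 1865956 ≡ 2500 (mod 2773)
10^256 ≡ 2500^2 = 6250000 ≡ 2431 (mod 2773)
10^512 ≡ 2431^2 = 5909761 ≡ 498 (mod 2773)
10^1024 ≡ 498^2 = 248004 ≡ 1207 (mod 2773)
10^2048 ≡ 1207^2 = 1456849 ≡ 1024 (mod 2773)
2772 = 2048 + 512 + 128 + 64 + 16 + 4 in binary powers of 2.
So 10^2772 ≡ 1024 · 498 · 2500 · 1366 · 2703 · 1681 ≡ 1113 (mod 2773).
Since 1113 ≠ 1, base 10 is a Fermat witness: 2773 is composite.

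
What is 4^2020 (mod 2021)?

4^1 ≡ 4 (mod 2021)
4^2 ≡ 4^2 = 16 ≡ 16 (mod 2021)
4^4 ≡ 16^2 = 256 ≡ 256 (mod 2021)
4^8 ≡ 256^2 = 65536 ≡ 864 (mod 2021)
4^16 ≡ 864^2 = 746496 ≡ 747 (mod 2021)
4^32 ≡ 747^2 = 558009 ≡ 213 (mod 2021)
4^64 ≡ 213^2 = 45369 ≡ 907 (mod 2021)
4^128 ≡ 907^2 = 822649 ≡ 102 (mod 2021)
4^256 ≡ 102^2 = 10404 ≡ 299 (mod 2021)
4^512 ≡ 299^2 = 89401 ≡ 477 (mod 2021)
4^1024 ≡ 477^2 = 227529 ≡ 1177 (mod 2021)
2020 = 1024 + 512 + 256 + 128 + 64 + 32 + 4 in binary powers of 2.
So 4^2020 ≡ 1177 · 477 · 299 · 102 · 907 · 213 · 256 ≡ 385 (mod 2021).
Since 385 ≠ 1, base 4 is a Fermat witness: 2021 is composite.

385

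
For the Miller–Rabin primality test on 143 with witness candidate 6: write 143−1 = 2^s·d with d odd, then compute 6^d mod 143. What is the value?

143 − 1 = 142 = 2^1 · 71, so d = 71.
6^1 ≡ 6 (mod 143)
6^2 ≡ 6^2 = 36 ≡ 36 (mod 143)
6^4 ≡ 36^2 = 1296 ≡ 9 (mod 143)
6^8 ≡ 9^2 = 81 ≡ 81 (mod 143)
6^16 ≡ 81^2 = 6561 ≡ 126 (mod 143)
6^32 ≡ 126^2 = 15876 ≡ 3 (mod 143)
6^64 ≡ 3^2 = 9 ≡ 9 (mod 143)
71 = 64 + 4 + 2 + 1 in binary powers of 2.
So 6^71 ≡ 9 · 9 · 36 · 6 ≡ 50 (mod 143).
Squaring chain: 50; never reaches −1, so base 6 is a Miller–Rabin witness that 143 is composite.

50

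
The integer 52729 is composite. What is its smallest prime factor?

52729 is odd.
Digit sum 25, not divisible by 3.
Ends in 9: not divisible by 5.
7: 52729 = 7·7532 + 5
11: 52729 = 11·4793 + 6
13: 52729 = 13·4056 + 1
17: 52729 = 17·3101 + 12
19: 52729 = 19·2775 + 4
23: 52729 = 23·2292 + 13
29: 52729 = 29·1818 + 7
31: 52729 = 31·1700 + 29
37: 52729 = 37·1425 + 4
41: 52729 = 41·1286 + 3
43: 52729 = 43·1226 + 11
47: 52729 = 47·1121 + 42
53: 52729 = 53·994 + 47
59: 52729 = 59·893 + 42
61: 52729 = 61·864 + 25
67: 52729 = 67·787

67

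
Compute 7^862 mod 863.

7^1 ≡ 7 (mod 863)
7^2 ≡ 7^2 = 49 ≡ 49 (mod 863)
7^4 ≡ 49^2 = 2401 ≡ 675 (mod 863)
7^8 ≡ 675^2 = 455625 ≡ 824 (mod 863)
7^16 ≡ 824^2 = 678976 ≡ 658 (mod 863)
7^32 ≡ 658^2 = 432964 ≡ 601 (mod 863)
7^64 ≡ 601^2 = 361201 ≡ 467 (mod 863)
7^128 ≡ 467^2 = 218089 ≡ 613 (mod 863)
7^256 ≡ 613^2 = 375769 ≡ 364 (mod 863)
7^512 ≡ 364^2 = 132496 ≡ 457 (mod 863)
862 = 512 + 256 + 64 + 16 + 8 + 4 + 2 in binary powers of 2.
So 7^862 ≡ 457 · 364 · 467 · 658 · 824 · 675 · 49 ≡ 1 (mod 863).
Since the result is 1, base 7 gives no evidence that 863 is composite.

1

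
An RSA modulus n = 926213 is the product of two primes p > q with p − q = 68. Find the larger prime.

997

Since p = q + 68, we have 926213 = q(q + 68), so q² + 68q − 926213 = 0.
Discriminant: 68² + 4·926213 = 4624 + 3704852 = 3709476; √3709476 = 1926.
q = (−68 + 1926)/2 = 929, and p = q + 68 = 997.
Check: 929 · 997 = 926213.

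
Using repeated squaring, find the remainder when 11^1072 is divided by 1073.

11^1 ≡ 11 (mod 1073)
11^2 ≡ 11^2 = 121 ≡ 121 (mod 1073)
11^4 ≡ 121^2 = 14641 ≡ 692 (mod 1073)
11^8 ≡ 692^2 = 478864 ≡ 306 (mod 1073)
11^16 ≡ 306^2 = 93636 ≡ 285 (mod 1073)
11^32 ≡ 285^2 = 81225 ≡ 750 (mod 1073)
11^64 ≡ 750^2 = 562500 ≡ 248 (mod 1073)
11^128 ≡ 248^2 = 61504 ≡ 343 (mod 1073)
11^256 ≡ 343^2 = 117649 ≡ 692 (mod 1073)
11^512 ≡ 692^2 = 478864 ≡ 306 (mod 1073)
11^1024 ≡ 306^2 = 93636 ≡ 285 (mod 1073)
1072 = 1024 + 32 + 16 in binary powers of 2.
So 11^1072 ≡ 285 · 750 · 285 ≡ 248 (mod 1073).
Since 248 ≠ 1, base 11 is a Fermat witness: 1073 is composite.

248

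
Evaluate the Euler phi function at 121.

110

Factor: 121 = 11^2.
φ(121) = 11^1·(11−1) = 110.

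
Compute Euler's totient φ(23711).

23400

Factor: 23711 = 131 · 181.
φ(23711) = (131−1) · (181−1) = 130 · 180 = 23400.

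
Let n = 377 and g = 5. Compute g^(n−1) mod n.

5^1 ≡ 5 (mod 377)
5^2 ≡ 5^2 = 25 ≡ 25 (mod 377)
5^4 ≡ 25^2 = 625 ≡ 248 (mod 377)
5^8 ≡ 248^2 = 61504 ≡ 53 (mod 377)
5^16 ≡ 53^2 = 2809 ≡ 170 (mod 377)
5^32 ≡ 170^2 = 28900 ≡ 248 (mod 377)
5^64 ≡ 248^2 = 61504 ≡ 53 (mod 377)
5^128 ≡ 53^2 = 2809 ≡ 170 (mod 377)
5^256 ≡ 170^2 = 28900 ≡ 248 (mod 377)
376 = 256 + 64 + 32 + 16 + 8 in binary powers of 2.
So 5^376 ≡ 248 · 53 · 248 · 170 · 53 ≡ 326 (mod 377).
Since 326 ≠ 1, base 5 is a Fermat witness: 377 is composite.

326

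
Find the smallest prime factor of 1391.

13

1391 is odd.
Digit sum 14, not divisible by 3.
Ends in 1: not divisible by 5.
7: 1391 = 7·198 + 5
11: 1391 = 11·126 + 5
13: 1391 = 13·107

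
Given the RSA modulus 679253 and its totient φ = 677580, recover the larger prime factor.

φ(n) = (p−1)(q−1) = n − (p+q) + 1, so p + q = 679253 − 677580 + 1 = 1674.
p and q are the roots of t² − 1674t + 679253 = 0.
Discriminant: 1674² − 4·679253 = 2802276 − 2717012 = 85264; √85264 = 292.
q = (1674 − 292)/2 = 691, p = (1674 + 292)/2 = 983.
Check: 691 · 983 = 679253.

983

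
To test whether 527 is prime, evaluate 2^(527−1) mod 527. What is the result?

64

2^1 ≡ 2 (mod 527)
2^2 ≡ 2^2 = 4 ≡ 4 (mod 527)
2^4 ≡ 4^2 = 16 ≡ 16 (mod 527)
2^8 ≡ 16^2 = 256 ≡ 256 (mod 527)
2^16 ≡ 256^2 = 65536 ≡ 188 (mod 527)
2^32 ≡ 188^2 = 35344 ≡ 35 (mod 527)
2^64 ≡ 35^2 = 1225 ≡ 171 (mod 527)
2^128 ≡ 171^2 = 29241 ≡ 256 (mod 527)
2^256 ≡ 256^2 = 65536 ≡ 188 (mod 527)
2^512 ≡ 188^2 = 35344 ≡ 35 (mod 527)
526 = 512 + 8 + 4 + 2 in binary powers of 2.
So 2^526 ≡ 35 · 256 · 16 · 4 ≡ 64 (mod 527).
Since 64 ≠ 1, base 2 is a Fermat witness: 527 is composite.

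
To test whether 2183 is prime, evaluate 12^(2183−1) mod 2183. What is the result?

12^1 ≡ 12 (mod 2183)
12^2 ≡ 12^2 = 144 ≡ 144 (mod 2183)
12^4 ≡ 144^2 = 20736 ≡ 1089 (mod 2183)
12^8 ≡ 1089^2 = 1185921 ≡ 552 (mod 2183)
12^16 ≡ 552^2 = 304704 ≡ 1267 (mod 2183)
12^32 ≡ 1267^2 = 1605289 ≡ 784 (mod 2183)
12^64 ≡ 784^2 = 614656 ≡ 1233 (mod 2183)
12^128 ≡ 1233^2 = 1520289 ≡ 921 (mod 2183)
12^256 ≡ 921^2 = 848241 ≡ 1237 (mod 2183)
12^512 ≡ 1237^2 = 1530169 ≡ 2069 (mod 2183)
12^1024 ≡ 2069^2 = 4280761 ≡ 2081 (mod 2183)
12^2048 ≡ 2081^2 = 4330561 ≡ 1672 (mod 2183)
2182 = 2048 + 128 + 4 + 2 in binary powers of 2.
So 12^2182 ≡ 1672 · 921 · 1089 · 144 ≡ 164 (mod 2183).
Since 164 ≠ 1, base 12 is a Fermat witness: 2183 is composite.

164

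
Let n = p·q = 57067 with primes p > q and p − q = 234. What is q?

Since p = q + 234, we have 57067 = q(q + 234), so q² + 234q − 57067 = 0.
Discriminant: 234² + 4·57067 = 54756 + 228268 = 283024; √283024 = 532.
q = (−234 + 532)/2 = 149, and p = q + 234 = 383.
Check: 149 · 383 = 57067.

149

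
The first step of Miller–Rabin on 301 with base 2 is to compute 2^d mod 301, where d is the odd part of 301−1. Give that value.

204

301 − 1 = 300 = 2^2 · 75, so d = 75.
2^1 ≡ 2 (mod 301)
2^2 ≡ 2^2 = 4 ≡ 4 (mod 301)
2^4 ≡ 4^2 = 16 ≡ 16 (mod 301)
2^8 ≡ 16^2 = 256 ≡ 256 (mod 301)
2^16 ≡ 256^2 = 65536 ≡ 219 (mod 301)
2^32 ≡ 219^2 = 47961 ≡ 102 (mod 301)
2^64 ≡ 102^2 = 10404 ≡ 170 (mod 301)
75 = 64 + 8 + 2 + 1 in binary powers of 2.
So 2^75 ≡ 170 · 256 · 4 · 2 ≡ 204 (mod 301).
Squaring chain: 204 → 78; never reaches −1, so base 2 is a Miller–Rabin witness that 301 is composite.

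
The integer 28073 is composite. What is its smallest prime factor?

28073 is odd.
Digit sum 20, not divisible by 3.
Ends in 3: not divisible by 5.
7: 28073 = 7·4010 + 3
11: 28073 = 11·2552 + 1
13: 28073 = 13·2159 + 6
17: 28073 = 17·1651 + 6
19: 28073 = 19·1477 + 10
23: 28073 = 23·1220 + 13
29: 28073 = 29·968 + 1
31: 28073 = 31·905 + 18
37: 28073 = 37·758 + 27
41: 28073 = 41·684 + 29
43: 28073 = 43·652 + 37
47: 28073 = 47·597 + 14
53: 28073 = 53·529 + 36
59: 28073 = 59·475 + 48
61: 28073 = 61·460 + 13
67: 28073 = 67·419

67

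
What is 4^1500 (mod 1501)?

1037

4^1 ≡ 4 (mod 1501)
4^2 ≡ 4^2 = 16 ≡ 16 (mod 1501)
4^4 ≡ 16^2 = 256 ≡ 256 (mod 1501)
4^8 ≡ 256^2 = 65536 ≡ 993 (mod 1501)
4^16 ≡ 993^2 = 986049 ≡ 1393 (mod 1501)
4^32 ≡ 1393^2 = 1940449 ≡ 1157 (mod 1501)
4^64 ≡ 1157^2 = 1338649 ≡ 1258 (mod 1501)
4^128 ≡ 1258^2 = 1582564 ≡ 510 (mod 1501)
4^256 ≡ 510^2 = 260100 ≡ 427 (mod 1501)
4^512 ≡ 427^2 = 182329 ≡ 708 (mod 1501)
4^1024 ≡ 708^2 = 501264 ≡ 1431 (mod 1501)
1500 = 1024 + 256 + 128 + 64 + 16 + 8 + 4 in binary powers of 2.
So 4^1500 ≡ 1431 · 427 · 510 · 1258 · 1393 · 993 · 256 ≡ 1037 (mod 1501).
Since 1037 ≠ 1, base 4 is a Fermat witness: 1501 is composite.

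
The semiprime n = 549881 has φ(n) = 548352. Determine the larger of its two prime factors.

953

φ(n) = (p−1)(q−1) = n − (p+q) + 1, so p + q = 549881 − 548352 + 1 = 1530.
p and q are the roots of t² − 1530t + 549881 = 0.
Discriminant: 1530² − 4·549881 = 2340900 − 2199524 = 141376; √141376 = 376.
q = (1530 − 376)/2 = 577, p = (1530 + 376)/2 = 953.
Check: 577 · 953 = 549881.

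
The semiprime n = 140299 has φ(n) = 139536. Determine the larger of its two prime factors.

φ(n) = (p−1)(q−1) = n − (p+q) + 1, so p + q = 140299 − 139536 + 1 = 764.
p and q are the roots of t² − 764t + 140299 = 0.
Discriminant: 764² − 4·140299 = 583696 − 561196 = 22500; √22500 = 150.
q = (764 − 150)/2 = 307, p = (764 + 150)/2 = 457.
Check: 307 · 457 = 140299.

457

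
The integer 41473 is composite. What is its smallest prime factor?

41473 is odd.
Digit sum 19, not divisible by 3.
Ends in 3: not divisible by 5.
7: 41473 = 7·5924 + 5
11: 41473 = 11·3770 + 3
13: 41473 = 13·3190 + 3
17: 41473 = 17·2439 + 10
19: 41473 = 19·2182 + 15
23: 41473 = 23·1803 + 4
29: 41473 = 29·1430 + 3
31: 41473 = 31·1337 + 26
37: 41473 = 37·1120 + 33
41: 41473 = 41·1011 + 22
43: 41473 = 43·964 + 21
47: 41473 = 47·882 + 19
53: 41473 = 53·782 + 27
59: 41473 = 59·702 + 55
61: 41473 = 61·679 + 54
67: 41473 = 67·619

67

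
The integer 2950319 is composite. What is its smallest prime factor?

41

2950319 is odd.
Digit sum 29, not divisible by 3.
Ends in 9: not divisible by 5.
7: 2950319 = 7·421474 + 1
11: 2950319 = 11·268210 + 9
13: 2950319 = 13·226947 + 8
17: 2950319 = 17·173548 + 3
19: 2950319 = 19·155279 + 18
23: 2950319 = 23·128274 + 17
29: 2950319 = 29·101735 + 4
31: 2950319 = 31·95171 + 18
37: 2950319 = 37·79738 + 13
41: 2950319 = 41·71959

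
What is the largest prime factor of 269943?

269943 = 3 · 89981
89981 = 17 · 5293
5293 = 67 · 79
79 is prime.
So 269943 = 3 · 17 · 67 · 79; the largest prime factor is 79.

79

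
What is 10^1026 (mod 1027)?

482

10^1 ≡ 10 (mod 1027)
10^2 ≡ 10^2 = 100 ≡ 100 (mod 1027)
10^4 ≡ 100^2 = 10000 ≡ 757 (mod 1027)
10^8 ≡ 757^2 = 573049 ≡ 1010 (mod 1027)
10^16 ≡ 1010^2 = 1020100 ≡ 289 (mod 1027)
10^32 ≡ 289^2 = 83521 ≡ 334 (mod 1027)
10^64 ≡ 334^2 = 111556 ≡ 640 (mod 1027)
10^128 ≡ 640^2 = 409600 ≡ 854 (mod 1027)
10^256 ≡ 854^2 = 729316 ≡ 146 (mod 1027)
10^512 ≡ 146^2 = 21316 ≡ 776 (mod 1027)
10^1024 ≡ 776^2 = 602176 ≡ 354 (mod 1027)
1026 = 1024 + 2 in binary powers of 2.
So 10^1026 ≡ 354 · 100 ≡ 482 (mod 1027).
Since 482 ≠ 1, base 10 is a Fermat witness: 1027 is composite.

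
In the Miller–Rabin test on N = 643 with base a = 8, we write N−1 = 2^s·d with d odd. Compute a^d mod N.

642

643 − 1 = 642 = 2^1 · 321, so d = 321.
8^1 ≡ 8 (mod 643)
8^2 ≡ 8^2 = 64 ≡ 64 (mod 643)
8^4 ≡ 64^2 = 4096 ≡ 238 (mod 643)
8^8 ≡ 238^2 = 56644 ≡ 60 (mod 643)
8^16 ≡ 60^2 = 3600 ≡ 385 (mod 643)
8^32 ≡ 385^2 = 148225 ≡ 335 (mod 643)
8^64 ≡ 335^2 = 112225 ≡ 343 (mod 643)
8^128 ≡ 343^2 = 117649 ≡ 623 (mod 643)
8^256 ≡ 623^2 = 388129 ≡ 400 (mod 643)
321 = 256 + 64 + 1 in binary powers of 2.
So 8^321 ≡ 400 · 343 · 8 ≡ 642 (mod 643).
Since 8^d ≡ 642 (mod 643), base 8 does not prove 643 composite.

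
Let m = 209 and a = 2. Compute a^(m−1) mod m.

36

2^1 ≡ 2 (mod 209)
2^2 ≡ 2^2 = 4 ≡ 4 (mod 209)
2^4 ≡ 4^2 = 16 ≡ 16 (mod 209)
2^8 ≡ 16^2 = 256 ≡ 47 (mod 209)
2^16 ≡ 47^2 = 2209 ≡ 119 (mod 209)
2^32 ≡ 119^2 = 14161 ≡ 158 (mod 209)
2^64 ≡ 158^2 = 24964 ≡ 93 (mod 209)
2^128 ≡ 93^2 = 8649 ≡ 80 (mod 209)
208 = 128 + 64 + 16 in binary powers of 2.
So 2^208 ≡ 80 · 93 · 119 ≡ 36 (mod 209).
Since 36 ≠ 1, base 2 is a Fermat witness: 209 is composite.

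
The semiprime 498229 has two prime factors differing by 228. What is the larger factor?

829

Since p = q + 228, we have 498229 = q(q + 228), so q² + 228q − 498229 = 0.
Discriminant: 228² + 4·498229 = 51984 + 1992916 = 2044900; √2044900 = 1430.
q = (−228 + 1430)/2 = 601, and p = q + 228 = 829.
Check: 601 · 829 = 498229.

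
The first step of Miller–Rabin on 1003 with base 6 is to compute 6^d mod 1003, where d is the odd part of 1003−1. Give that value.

704

1003 − 1 = 1002 = 2^1 · 501, so d = 501.
6^1 ≡ 6 (mod 1003)
6^2 ≡ 6^2 = 36 ≡ 36 (mod 1003)
6^4 ≡ 36^2 = 1296 ≡ 293 (mod 1003)
6^8 ≡ 293^2 = 85849 ≡ 594 (mod 1003)
6^16 ≡ 594^2 = 352836 ≡ 783 (mod 1003)
6^32 ≡ 783^2 = 613089 ≡ 256 (mod 1003)
6^64 ≡ 256^2 = 65536 ≡ 341 (mod 1003)
6^128 ≡ 341^2 = 116281 ≡ 936 (mod 1003)
6^256 ≡ 936^2 = 876096 ≡ 477 (mod 1003)
501 = 256 + 128 + 64 + 32 + 16 + 4 + 1 in binary powers of 2.
So 6^501 ≡ 477 · 936 · 341 · 256 · 783 · 293 · 6 ≡ 704 (mod 1003).
Squaring chain: 704; never reaches −1, so base 6 is a Miller–Rabin witness that 1003 is composite.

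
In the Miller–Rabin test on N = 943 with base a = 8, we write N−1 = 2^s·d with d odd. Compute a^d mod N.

607

943 − 1 = 942 = 2^1 · 471, so d = 471.
8^1 ≡ 8 (mod 943)
8^2 ≡ 8^2 = 64 ≡ 64 (mod 943)
8^4 ≡ 64^2 = 4096 ≡ 324 (mod 943)
8^8 ≡ 324^2 = 104976 ≡ 303 (mod 943)
8^16 ≡ 303^2 = 91809 ≡ 338 (mod 943)
8^32 ≡ 338^2 = 114244 ≡ 141 (mod 943)
8^64 ≡ 141^2 = 19881 ≡ 78 (mod 943)
8^128 ≡ 78^2 = 6084 ≡ 426 (mod 943)
8^256 ≡ 426^2 = 181476 ≡ 420 (mod 943)
471 = 256 + 128 + 64 + 16 + 4 + 2 + 1 in binary powers of 2.
So 8^471 ≡ 420 · 426 · 78 · 338 · 324 · 64 · 8 ≡ 607 (mod 943).
Squaring chain: 607; never reaches −1, so base 8 is a Miller–Rabin witness that 943 is composite.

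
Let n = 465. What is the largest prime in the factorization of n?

31

465 = 3 · 155
155 = 5 · 31
31 is prime.
So 465 = 3 · 5 · 31; the largest prime factor is 31.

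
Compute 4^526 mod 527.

4^1 ≡ 4 (mod 527)
4^2 ≡ 4^2 = 16 ≡ 16 (mod 527)
4^4 ≡ 16^2 = 256 ≡ 256 (mod 527)
4^8 ≡ 256^2 = 65536 ≡ 188 (mod 527)
4^16 ≡ 188^2 = 35344 ≡ 35 (mod 527)
4^32 ≡ 35^2 = 1225 ≡ 171 (mod 527)
4^64 ≡ 171^2 = 29241 ≡ 256 (mod 527)
4^128 ≡ 256^2 = 65536 ≡ 188 (mod 527)
4^256 ≡ 188^2 = 35344 ≡ 35 (mod 527)
4^512 ≡ 35^2 = 1225 ≡ 171 (mod 527)
526 = 512 + 8 + 4 + 2 in binary powers of 2.
So 4^526 ≡ 171 · 188 · 256 · 16 ≡ 407 (mod 527).
Since 407 ≠ 1, base 4 is a Fermat witness: 527 is composite.

407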